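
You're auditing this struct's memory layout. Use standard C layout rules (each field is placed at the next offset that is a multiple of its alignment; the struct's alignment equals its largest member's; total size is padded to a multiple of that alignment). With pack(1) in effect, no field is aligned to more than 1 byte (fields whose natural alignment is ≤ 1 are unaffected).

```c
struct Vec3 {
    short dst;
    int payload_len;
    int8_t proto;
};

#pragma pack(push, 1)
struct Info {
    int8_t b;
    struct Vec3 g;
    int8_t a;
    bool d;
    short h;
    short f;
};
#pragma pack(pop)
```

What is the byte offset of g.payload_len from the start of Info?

Vec3: 0..2  dst  (2B, 2-aligned); 2..4  -- padding (2B); 4..8  payload_len  (4B, 4-aligned); 8..9  proto  (1B, 1-aligned); 9..12  -- tail padding (3B); sizeof = 12, alignof = 4
0..1  b  (1B, 1-aligned)
1..13  g  (12B, 1-aligned)
within Vec3: payload_len at 4
1 + 4 = 5

5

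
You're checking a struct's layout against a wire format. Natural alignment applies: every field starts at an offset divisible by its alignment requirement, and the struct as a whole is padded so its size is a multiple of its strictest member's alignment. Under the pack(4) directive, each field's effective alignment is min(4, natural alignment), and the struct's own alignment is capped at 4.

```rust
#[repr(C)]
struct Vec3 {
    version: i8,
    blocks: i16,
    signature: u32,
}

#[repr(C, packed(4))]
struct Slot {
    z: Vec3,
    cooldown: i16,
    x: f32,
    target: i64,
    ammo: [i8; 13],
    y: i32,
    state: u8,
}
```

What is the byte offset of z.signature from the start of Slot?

Vec3: version at 0 (size 1, align 1) → ends 1; pad 1 to align 2 for blocks; blocks at 2 (size 2, align 2) → ends 4; signature at 4 (size 4, align 4) → ends 8; total 8 bytes, alignment 4
z at 0 (size 8, align 4) → ends 8
within Vec3: signature at 4
0 + 4 = 4

4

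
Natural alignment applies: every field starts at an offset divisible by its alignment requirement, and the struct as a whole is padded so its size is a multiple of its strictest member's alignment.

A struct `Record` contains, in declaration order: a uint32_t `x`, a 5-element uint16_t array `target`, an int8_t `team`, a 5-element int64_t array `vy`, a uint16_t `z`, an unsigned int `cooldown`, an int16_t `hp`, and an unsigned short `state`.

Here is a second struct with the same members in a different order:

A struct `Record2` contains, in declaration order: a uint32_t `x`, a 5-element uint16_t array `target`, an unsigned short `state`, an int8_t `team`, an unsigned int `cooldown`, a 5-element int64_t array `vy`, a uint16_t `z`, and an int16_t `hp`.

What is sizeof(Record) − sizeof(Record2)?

0

0..4  x  (4B, 4-aligned)
4..14  target  (10B, 2-aligned)
14..15  team  (1B, 1-aligned)
15..16  -- padding (1B)
16..56  vy  (40B, 8-aligned)
56..58  z  (2B, 2-aligned)
58..60  -- padding (2B)
60..64  cooldown  (4B, 4-aligned)
64..66  hp  (2B, 2-aligned)
66..68  state  (2B, 2-aligned)
68..72  -- tail padding (4B)
sizeof = 72, alignof = 8
— Record2 —
0..4  x  (4B, 4-aligned)
4..14  target  (10B, 2-aligned)
14..16  state  (2B, 2-aligned)
16..17  team  (1B, 1-aligned)
17..20  -- padding (3B)
20..24  cooldown  (4B, 4-aligned)
24..64  vy  (40B, 8-aligned)
64..66  z  (2B, 2-aligned)
66..68  hp  (2B, 2-aligned)
68..72  -- tail padding (4B)
sizeof = 72, alignof = 8
72 − 72 = 0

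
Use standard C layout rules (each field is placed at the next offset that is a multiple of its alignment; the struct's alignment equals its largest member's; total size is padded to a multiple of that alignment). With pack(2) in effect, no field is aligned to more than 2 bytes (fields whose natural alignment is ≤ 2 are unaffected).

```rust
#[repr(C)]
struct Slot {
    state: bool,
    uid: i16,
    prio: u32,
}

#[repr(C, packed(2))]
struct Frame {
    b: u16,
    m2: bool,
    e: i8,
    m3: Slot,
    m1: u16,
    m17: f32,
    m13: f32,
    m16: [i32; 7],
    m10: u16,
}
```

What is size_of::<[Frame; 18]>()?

936

Slot: @0: state [1B, align 1] → 1; +1 pad (align 2); @2: uid [2B, align 2] → 4; @4: prio [4B, align 4] → 8; size 8, align 4
@0: b [2B, align 2] → 2
@2: m2 [1B, align 1] → 3
@3: e [1B, align 1] → 4
@4: m3 [8B, align 2] → 12
@12: m1 [2B, align 2] → 14
@14: m17 [4B, align 2] → 18
@18: m13 [4B, align 2] → 22
@22: m16 [28B, align 2] → 50
@50: m10 [2B, align 2] → 52
size 52, align 2
array of 18: 18 × 52 = 936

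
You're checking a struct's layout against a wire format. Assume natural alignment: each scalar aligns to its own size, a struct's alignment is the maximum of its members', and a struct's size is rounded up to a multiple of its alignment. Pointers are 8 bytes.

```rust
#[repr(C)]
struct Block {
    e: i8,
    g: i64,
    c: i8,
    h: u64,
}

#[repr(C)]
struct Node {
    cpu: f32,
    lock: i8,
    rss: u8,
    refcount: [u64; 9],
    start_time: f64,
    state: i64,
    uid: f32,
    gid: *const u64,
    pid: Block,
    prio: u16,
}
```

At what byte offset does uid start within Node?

96

Block: 0..1  e  (1B, 1-aligned); 1..8  -- padding (7B); 8..16  g  (8B, 8-aligned); 16..17  c  (1B, 1-aligned); 17..24  -- padding (7B); 24..32  h  (8B, 8-aligned); sizeof = 32, alignof = 8
0..4  cpu  (4B, 4-aligned)
4..5  lock  (1B, 1-aligned)
5..6  rss  (1B, 1-aligned)
6..8  -- padding (2B)
8..80  refcount  (72B, 8-aligned)
80..88  start_time  (8B, 8-aligned)
88..96  state  (8B, 8-aligned)
96..100  uid  (4B, 4-aligned)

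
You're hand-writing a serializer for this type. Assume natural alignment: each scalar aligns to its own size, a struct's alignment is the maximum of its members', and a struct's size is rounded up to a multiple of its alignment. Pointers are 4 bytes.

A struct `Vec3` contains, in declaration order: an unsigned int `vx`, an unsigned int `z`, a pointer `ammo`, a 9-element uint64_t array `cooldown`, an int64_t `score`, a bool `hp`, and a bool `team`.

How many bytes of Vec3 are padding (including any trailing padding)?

@0: vx [4B, align 4] → 4
@4: z [4B, align 4] → 8
@8: ammo [4B, align 4] → 12
+4 pad (align 8)
@16: cooldown [72B, align 8] → 88
@88: score [8B, align 8] → 96
@96: hp [1B, align 1] → 97
@97: team [1B, align 1] → 98
+6 tail pad (align 8)
size 104, align 8
data bytes 94, size 104 → padding 10

10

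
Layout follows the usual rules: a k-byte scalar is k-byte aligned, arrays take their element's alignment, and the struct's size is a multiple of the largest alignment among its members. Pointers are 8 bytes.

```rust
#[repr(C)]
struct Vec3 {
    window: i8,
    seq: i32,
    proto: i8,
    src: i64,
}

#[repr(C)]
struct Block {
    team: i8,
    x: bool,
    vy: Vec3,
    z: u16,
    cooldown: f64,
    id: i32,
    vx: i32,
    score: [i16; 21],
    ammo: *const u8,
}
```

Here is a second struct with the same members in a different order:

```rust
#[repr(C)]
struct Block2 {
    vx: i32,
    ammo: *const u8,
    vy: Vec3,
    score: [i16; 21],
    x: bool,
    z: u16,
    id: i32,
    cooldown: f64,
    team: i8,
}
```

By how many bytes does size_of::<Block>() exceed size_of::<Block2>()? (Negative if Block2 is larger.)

Vec3: window at 0 (size 1, align 1) → ends 1; pad 3 to align 4 for seq; seq at 4 (size 4, align 4) → ends 8; proto at 8 (size 1, align 1) → ends 9; pad 7 to align 8 for src; src at 16 (size 8, align 8) → ends 24; total 24 bytes, alignment 8
team at 0 (size 1, align 1) → ends 1
x at 1 (size 1, align 1) → ends 2
pad 6 to align 8 for vy
vy at 8 (size 24, align 8) → ends 32
z at 32 (size 2, align 2) → ends 34
pad 6 to align 8 for cooldown
cooldown at 40 (size 8, align 8) → ends 48
id at 48 (size 4, align 4) → ends 52
vx at 52 (size 4, align 4) → ends 56
score at 56 (size 42, align 2) → ends 98
pad 6 to align 8 for ammo
ammo at 104 (size 8, align 8) → ends 112
total 112 bytes, alignment 8
— Block2 —
vx at 0 (size 4, align 4) → ends 4
pad 4 to align 8 for ammo
ammo at 8 (size 8, align 8) → ends 16
vy at 16 (size 24, align 8) → ends 40
score at 40 (size 42, align 2) → ends 82
x at 82 (size 1, align 1) → ends 83
pad 1 to align 2 for z
z at 84 (size 2, align 2) → ends 86
pad 2 to align 4 for id
id at 88 (size 4, align 4) → ends 92
pad 4 to align 8 for cooldown
cooldown at 96 (size 8, align 8) → ends 104
team at 104 (size 1, align 1) → ends 105
tail pad 7 to reach multiple of 8
total 112 bytes, alignment 8
112 − 112 = 0

0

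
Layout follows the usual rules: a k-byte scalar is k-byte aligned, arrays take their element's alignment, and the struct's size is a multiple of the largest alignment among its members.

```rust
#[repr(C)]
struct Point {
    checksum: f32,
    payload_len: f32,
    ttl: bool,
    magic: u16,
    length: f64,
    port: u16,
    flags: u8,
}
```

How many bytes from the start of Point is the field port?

0..4  checksum  (4B, 4-aligned)
4..8  payload_len  (4B, 4-aligned)
8..9  ttl  (1B, 1-aligned)
9..10  -- padding (1B)
10..12  magic  (2B, 2-aligned)
12..16  -- padding (4B)
16..24  length  (8B, 8-aligned)
24..26  port  (2B, 2-aligned)

24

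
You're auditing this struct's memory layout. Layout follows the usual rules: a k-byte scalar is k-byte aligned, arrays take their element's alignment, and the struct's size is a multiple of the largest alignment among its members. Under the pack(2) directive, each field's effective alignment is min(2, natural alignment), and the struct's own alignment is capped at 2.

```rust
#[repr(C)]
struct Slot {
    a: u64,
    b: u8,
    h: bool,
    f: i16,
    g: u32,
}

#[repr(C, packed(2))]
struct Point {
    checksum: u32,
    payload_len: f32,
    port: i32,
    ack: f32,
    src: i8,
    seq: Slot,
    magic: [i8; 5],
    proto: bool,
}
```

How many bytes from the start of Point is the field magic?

Slot: 0..8  a  (8B, 8-aligned); 8..9  b  (1B, 1-aligned); 9..10  h  (1B, 1-aligned); 10..12  f  (2B, 2-aligned); 12..16  g  (4B, 4-aligned); sizeof = 16, alignof = 8
0..4  checksum  (4B, 2-aligned)
4..8  payload_len  (4B, 2-aligned)
8..12  port  (4B, 2-aligned)
12..16  ack  (4B, 2-aligned)
16..17  src  (1B, 1-aligned)
17..18  -- padding (1B)
18..34  seq  (16B, 2-aligned)
34..39  magic  (5B, 1-aligned)

34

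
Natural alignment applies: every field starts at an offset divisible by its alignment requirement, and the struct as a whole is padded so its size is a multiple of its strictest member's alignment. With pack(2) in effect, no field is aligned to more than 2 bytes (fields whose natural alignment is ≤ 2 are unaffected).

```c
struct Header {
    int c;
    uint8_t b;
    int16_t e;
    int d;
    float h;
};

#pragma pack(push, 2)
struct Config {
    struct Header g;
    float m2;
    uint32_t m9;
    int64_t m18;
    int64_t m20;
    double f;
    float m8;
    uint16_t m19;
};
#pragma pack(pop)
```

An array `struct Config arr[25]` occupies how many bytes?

1350

Header: @0: c [4B, align 4] → 4; @4: b [1B, align 1] → 5; +1 pad (align 2); @6: e [2B, align 2] → 8; @8: d [4B, align 4] → 12; @12: h [4B, align 4] → 16; size 16, align 4
@0: g [16B, align 2] → 16
@16: m2 [4B, align 2] → 20
@20: m9 [4B, align 2] → 24
@24: m18 [8B, align 2] → 32
@32: m20 [8B, align 2] → 40
@40: f [8B, align 2] → 48
@48: m8 [4B, align 2] → 52
@52: m19 [2B, align 2] → 54
size 54, align 2
array of 25: 25 × 54 = 1350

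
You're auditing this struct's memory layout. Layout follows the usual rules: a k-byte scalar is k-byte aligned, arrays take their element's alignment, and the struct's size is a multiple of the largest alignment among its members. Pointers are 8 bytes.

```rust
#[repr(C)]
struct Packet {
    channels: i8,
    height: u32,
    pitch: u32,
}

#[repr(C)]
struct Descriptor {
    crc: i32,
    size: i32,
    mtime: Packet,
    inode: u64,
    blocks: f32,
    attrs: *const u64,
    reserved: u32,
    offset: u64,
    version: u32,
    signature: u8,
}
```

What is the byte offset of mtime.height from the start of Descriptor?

12

Packet: 0..1  channels  (1B, 1-aligned); 1..4  -- padding (3B); 4..8  height  (4B, 4-aligned); 8..12  pitch  (4B, 4-aligned); sizeof = 12, alignof = 4
0..4  crc  (4B, 4-aligned)
4..8  size  (4B, 4-aligned)
8..20  mtime  (12B, 4-aligned)
within Packet: height at 4
8 + 4 = 12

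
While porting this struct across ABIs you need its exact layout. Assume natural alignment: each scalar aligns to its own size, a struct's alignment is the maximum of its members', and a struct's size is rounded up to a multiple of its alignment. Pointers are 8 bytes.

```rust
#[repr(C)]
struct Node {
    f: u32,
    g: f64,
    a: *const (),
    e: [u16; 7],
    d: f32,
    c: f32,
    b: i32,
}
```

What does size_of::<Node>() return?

@0: f [4B, align 4] → 4
+4 pad (align 8)
@8: g [8B, align 8] → 16
@16: a [8B, align 8] → 24
@24: e [14B, align 2] → 38
+2 pad (align 4)
@40: d [4B, align 4] → 44
@44: c [4B, align 4] → 48
@48: b [4B, align 4] → 52
+4 tail pad (align 8)
size 56, align 8

56 bytes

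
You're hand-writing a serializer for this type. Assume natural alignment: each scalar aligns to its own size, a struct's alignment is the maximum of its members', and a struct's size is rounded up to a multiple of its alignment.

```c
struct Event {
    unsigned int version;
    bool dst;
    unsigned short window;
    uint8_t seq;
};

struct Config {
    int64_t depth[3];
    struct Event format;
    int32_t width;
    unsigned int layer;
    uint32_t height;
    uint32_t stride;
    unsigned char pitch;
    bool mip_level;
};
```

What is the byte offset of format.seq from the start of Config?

Event: version at 0 (size 4, align 4) → ends 4; dst at 4 (size 1, align 1) → ends 5; pad 1 to align 2 for window; window at 6 (size 2, align 2) → ends 8; seq at 8 (size 1, align 1) → ends 9; tail pad 3 to reach multiple of 4; total 12 bytes, alignment 4
depth at 0 (size 24, align 8) → ends 24
format at 24 (size 12, align 4) → ends 36
within Event: seq at 8
24 + 8 = 32

32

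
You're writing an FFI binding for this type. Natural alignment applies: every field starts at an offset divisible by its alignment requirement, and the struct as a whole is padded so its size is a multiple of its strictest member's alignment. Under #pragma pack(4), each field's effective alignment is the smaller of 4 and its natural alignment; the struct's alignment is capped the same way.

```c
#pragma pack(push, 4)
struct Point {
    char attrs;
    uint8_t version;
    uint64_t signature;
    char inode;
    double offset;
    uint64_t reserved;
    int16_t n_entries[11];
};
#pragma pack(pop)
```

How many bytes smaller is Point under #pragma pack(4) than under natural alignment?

natural layout:
  0..1  attrs  (1B, 1-aligned)
  1..2  version  (1B, 1-aligned)
  2..8  -- padding (6B)
  8..16  signature  (8B, 8-aligned)
  16..17  inode  (1B, 1-aligned)
  17..24  -- padding (7B)
  24..32  offset  (8B, 8-aligned)
  32..40  reserved  (8B, 8-aligned)
  40..62  n_entries  (22B, 2-aligned)
  62..64  -- tail padding (2B)
  sizeof = 64, alignof = 8
packed(4) layout:
  0..1  attrs  (1B, 1-aligned)
  1..2  version  (1B, 1-aligned)
  2..4  -- padding (2B)
  4..12  signature  (8B, 4-aligned)
  12..13  inode  (1B, 1-aligned)
  13..16  -- padding (3B)
  16..24  offset  (8B, 4-aligned)
  24..32  reserved  (8B, 4-aligned)
  32..54  n_entries  (22B, 2-aligned)
  54..56  -- tail padding (2B)
  sizeof = 56, alignof = 4
64 − 56 = 8

8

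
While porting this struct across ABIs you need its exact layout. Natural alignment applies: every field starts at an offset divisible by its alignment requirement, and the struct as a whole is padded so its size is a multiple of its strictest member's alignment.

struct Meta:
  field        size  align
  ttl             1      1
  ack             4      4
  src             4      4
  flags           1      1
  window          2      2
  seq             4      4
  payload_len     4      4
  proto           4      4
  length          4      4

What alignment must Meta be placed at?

4

member alignments: ttl=1, ack=4, src=4, flags=1, window=2, seq=4, payload_len=4, proto=4, length=4
max = 4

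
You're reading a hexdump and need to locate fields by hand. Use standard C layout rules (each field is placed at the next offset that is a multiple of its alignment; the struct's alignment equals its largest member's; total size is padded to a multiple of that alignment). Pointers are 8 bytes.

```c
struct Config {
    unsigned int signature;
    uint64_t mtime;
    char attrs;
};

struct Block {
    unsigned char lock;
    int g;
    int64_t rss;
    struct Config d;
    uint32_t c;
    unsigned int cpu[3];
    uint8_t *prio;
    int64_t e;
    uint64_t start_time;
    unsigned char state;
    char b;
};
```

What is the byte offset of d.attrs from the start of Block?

32

Config: @0: signature [4B, align 4] → 4; +4 pad (align 8); @8: mtime [8B, align 8] → 16; @16: attrs [1B, align 1] → 17; +7 tail pad (align 8); size 24, align 8
@0: lock [1B, align 1] → 1
+3 pad (align 4)
@4: g [4B, align 4] → 8
@8: rss [8B, align 8] → 16
@16: d [24B, align 8] → 40
within Config: attrs at 16
16 + 16 = 32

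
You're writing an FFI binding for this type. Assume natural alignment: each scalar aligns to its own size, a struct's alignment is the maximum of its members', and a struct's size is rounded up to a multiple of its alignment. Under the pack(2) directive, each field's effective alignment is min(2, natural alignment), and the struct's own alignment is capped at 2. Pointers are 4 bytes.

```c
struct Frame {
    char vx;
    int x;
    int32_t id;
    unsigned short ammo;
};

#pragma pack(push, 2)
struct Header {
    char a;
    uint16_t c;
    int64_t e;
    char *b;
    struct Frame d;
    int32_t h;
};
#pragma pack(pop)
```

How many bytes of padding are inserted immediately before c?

Frame: @0: vx [1B, align 1] → 1; +3 pad (align 4); @4: x [4B, align 4] → 8; @8: id [4B, align 4] → 12; @12: ammo [2B, align 2] → 14; +2 tail pad (align 4); size 16, align 4
@0: a [1B, align 1] → 1
+1 pad (align 2)
@2: c [2B, align 2] → 4

1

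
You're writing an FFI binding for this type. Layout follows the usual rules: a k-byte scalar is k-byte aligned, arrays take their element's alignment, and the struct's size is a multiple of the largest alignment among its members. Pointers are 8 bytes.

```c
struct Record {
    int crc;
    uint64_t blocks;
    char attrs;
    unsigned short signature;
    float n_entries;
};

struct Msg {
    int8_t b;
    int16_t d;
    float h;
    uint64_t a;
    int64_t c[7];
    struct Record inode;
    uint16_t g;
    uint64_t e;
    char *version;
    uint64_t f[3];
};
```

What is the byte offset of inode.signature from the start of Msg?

Record: crc at 0 (size 4, align 4) → ends 4; pad 4 to align 8 for blocks; blocks at 8 (size 8, align 8) → ends 16; attrs at 16 (size 1, align 1) → ends 17; pad 1 to align 2 for signature; signature at 18 (size 2, align 2) → ends 20; n_entries at 20 (size 4, align 4) → ends 24; total 24 bytes, alignment 8
b at 0 (size 1, align 1) → ends 1
pad 1 to align 2 for d
d at 2 (size 2, align 2) → ends 4
h at 4 (size 4, align 4) → ends 8
a at 8 (size 8, align 8) → ends 16
c at 16 (size 56, align 8) → ends 72
inode at 72 (size 24, align 8) → ends 96
within Record: signature at 18
72 + 18 = 90

90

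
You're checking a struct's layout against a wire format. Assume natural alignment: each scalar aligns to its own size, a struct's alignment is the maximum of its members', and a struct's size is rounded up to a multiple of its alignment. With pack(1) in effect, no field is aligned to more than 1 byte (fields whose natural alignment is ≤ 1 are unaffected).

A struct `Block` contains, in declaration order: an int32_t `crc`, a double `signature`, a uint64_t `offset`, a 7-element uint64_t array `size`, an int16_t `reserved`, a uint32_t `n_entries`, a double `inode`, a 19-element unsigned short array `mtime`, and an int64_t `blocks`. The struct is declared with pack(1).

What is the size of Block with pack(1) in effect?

@0: crc [4B, align 1] → 4
@4: signature [8B, align 1] → 12
@12: offset [8B, align 1] → 20
@20: size [56B, align 1] → 76
@76: reserved [2B, align 1] → 78
@78: n_entries [4B, align 1] → 82
@82: inode [8B, align 1] → 90
@90: mtime [38B, align 1] → 128
@128: blocks [8B, align 1] → 136
size 136, align 1

136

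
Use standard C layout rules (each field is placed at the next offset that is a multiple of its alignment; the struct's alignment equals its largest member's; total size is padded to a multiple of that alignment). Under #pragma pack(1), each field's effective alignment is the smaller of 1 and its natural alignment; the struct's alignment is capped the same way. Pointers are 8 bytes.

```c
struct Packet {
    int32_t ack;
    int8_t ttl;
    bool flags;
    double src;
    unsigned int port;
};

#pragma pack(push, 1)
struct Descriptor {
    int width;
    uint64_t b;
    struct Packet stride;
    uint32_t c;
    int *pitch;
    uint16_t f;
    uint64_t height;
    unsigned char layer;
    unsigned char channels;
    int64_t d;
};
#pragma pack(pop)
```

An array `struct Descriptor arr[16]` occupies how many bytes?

Packet: 0..4  ack  (4B, 4-aligned); 4..5  ttl  (1B, 1-aligned); 5..6  flags  (1B, 1-aligned); 6..8  -- padding (2B); 8..16  src  (8B, 8-aligned); 16..20  port  (4B, 4-aligned); 20..24  -- tail padding (4B); sizeof = 24, alignof = 8
0..4  width  (4B, 1-aligned)
4..12  b  (8B, 1-aligned)
12..36  stride  (24B, 1-aligned)
36..40  c  (4B, 1-aligned)
40..48  pitch  (8B, 1-aligned)
48..50  f  (2B, 1-aligned)
50..58  height  (8B, 1-aligned)
58..59  layer  (1B, 1-aligned)
59..60  channels  (1B, 1-aligned)
60..68  d  (8B, 1-aligned)
sizeof = 68, alignof = 1
array of 16: 16 × 68 = 1088

1088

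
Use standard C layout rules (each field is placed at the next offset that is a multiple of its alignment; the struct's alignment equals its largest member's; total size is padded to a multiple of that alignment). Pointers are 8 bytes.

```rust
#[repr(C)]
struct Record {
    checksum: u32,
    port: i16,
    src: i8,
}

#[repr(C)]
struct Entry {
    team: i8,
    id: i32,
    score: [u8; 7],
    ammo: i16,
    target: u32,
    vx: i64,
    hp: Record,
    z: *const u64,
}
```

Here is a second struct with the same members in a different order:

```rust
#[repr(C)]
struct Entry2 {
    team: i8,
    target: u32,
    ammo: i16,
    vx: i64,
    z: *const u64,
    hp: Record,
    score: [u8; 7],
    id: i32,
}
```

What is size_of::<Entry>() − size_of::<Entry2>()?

-8

Record: 0..4  checksum  (4B, 4-aligned); 4..6  port  (2B, 2-aligned); 6..7  src  (1B, 1-aligned); 7..8  -- tail padding (1B); sizeof = 8, alignof = 4
0..1  team  (1B, 1-aligned)
1..4  -- padding (3B)
4..8  id  (4B, 4-aligned)
8..15  score  (7B, 1-aligned)
15..16  -- padding (1B)
16..18  ammo  (2B, 2-aligned)
18..20  -- padding (2B)
20..24  target  (4B, 4-aligned)
24..32  vx  (8B, 8-aligned)
32..40  hp  (8B, 4-aligned)
40..48  z  (8B, 8-aligned)
sizeof = 48, alignof = 8
— Entry2 —
0..1  team  (1B, 1-aligned)
1..4  -- padding (3B)
4..8  target  (4B, 4-aligned)
8..10  ammo  (2B, 2-aligned)
10..16  -- padding (6B)
16..24  vx  (8B, 8-aligned)
24..32  z  (8B, 8-aligned)
32..40  hp  (8B, 4-aligned)
40..47  score  (7B, 1-aligned)
47..48  -- padding (1B)
48..52  id  (4B, 4-aligned)
52..56  -- tail padding (4B)
sizeof = 56, alignof = 8
48 − 56 = -8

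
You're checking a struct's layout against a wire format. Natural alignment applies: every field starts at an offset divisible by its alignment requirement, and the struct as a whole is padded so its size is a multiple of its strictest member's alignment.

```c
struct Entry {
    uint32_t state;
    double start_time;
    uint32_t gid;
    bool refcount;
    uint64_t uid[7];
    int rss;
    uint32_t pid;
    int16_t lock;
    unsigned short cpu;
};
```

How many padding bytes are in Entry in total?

state at 0 (size 4, align 4) → ends 4
pad 4 to align 8 for start_time
start_time at 8 (size 8, align 8) → ends 16
gid at 16 (size 4, align 4) → ends 20
refcount at 20 (size 1, align 1) → ends 21
pad 3 to align 8 for uid
uid at 24 (size 56, align 8) → ends 80
rss at 80 (size 4, align 4) → ends 84
pid at 84 (size 4, align 4) → ends 88
lock at 88 (size 2, align 2) → ends 90
cpu at 90 (size 2, align 2) → ends 92
tail pad 4 to reach multiple of 8
total 96 bytes, alignment 8
data bytes 85, size 96 → padding 11

11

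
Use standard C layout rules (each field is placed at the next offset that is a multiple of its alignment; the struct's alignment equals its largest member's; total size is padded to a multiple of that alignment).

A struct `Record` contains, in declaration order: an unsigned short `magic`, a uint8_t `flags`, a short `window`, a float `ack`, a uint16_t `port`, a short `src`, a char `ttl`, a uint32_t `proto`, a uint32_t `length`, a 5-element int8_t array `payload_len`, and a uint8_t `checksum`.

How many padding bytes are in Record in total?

@0: magic [2B, align 2] → 2
@2: flags [1B, align 1] → 3
+1 pad (align 2)
@4: window [2B, align 2] → 6
+2 pad (align 4)
@8: ack [4B, align 4] → 12
@12: port [2B, align 2] → 14
@14: src [2B, align 2] → 16
@16: ttl [1B, align 1] → 17
+3 pad (align 4)
@20: proto [4B, align 4] → 24
@24: length [4B, align 4] → 28
@28: payload_len [5B, align 1] → 33
@33: checksum [1B, align 1] → 34
+2 tail pad (align 4)
size 36, align 4
data bytes 28, size 36 → padding 8

8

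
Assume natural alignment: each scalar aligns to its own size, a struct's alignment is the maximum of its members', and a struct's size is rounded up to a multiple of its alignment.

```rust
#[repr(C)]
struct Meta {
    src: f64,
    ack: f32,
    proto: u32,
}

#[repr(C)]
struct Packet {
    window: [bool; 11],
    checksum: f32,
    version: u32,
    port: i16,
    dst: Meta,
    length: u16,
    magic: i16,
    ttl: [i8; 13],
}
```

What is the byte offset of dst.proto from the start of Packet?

36

Meta: 0..8  src  (8B, 8-aligned); 8..12  ack  (4B, 4-aligned); 12..16  proto  (4B, 4-aligned); sizeof = 16, alignof = 8
0..11  window  (11B, 1-aligned)
11..12  -- padding (1B)
12..16  checksum  (4B, 4-aligned)
16..20  version  (4B, 4-aligned)
20..22  port  (2B, 2-aligned)
22..24  -- padding (2B)
24..40  dst  (16B, 8-aligned)
within Meta: proto at 12
24 + 12 = 36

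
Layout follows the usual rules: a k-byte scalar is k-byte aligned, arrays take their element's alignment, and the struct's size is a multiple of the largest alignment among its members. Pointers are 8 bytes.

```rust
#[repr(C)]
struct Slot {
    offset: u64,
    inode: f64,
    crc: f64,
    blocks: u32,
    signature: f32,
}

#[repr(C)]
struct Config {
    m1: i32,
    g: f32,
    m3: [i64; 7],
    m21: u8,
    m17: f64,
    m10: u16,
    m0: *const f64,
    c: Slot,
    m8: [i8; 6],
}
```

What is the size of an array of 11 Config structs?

Slot: offset at 0 (size 8, align 8) → ends 8; inode at 8 (size 8, align 8) → ends 16; crc at 16 (size 8, align 8) → ends 24; blocks at 24 (size 4, align 4) → ends 28; signature at 28 (size 4, align 4) → ends 32; total 32 bytes, alignment 8
m1 at 0 (size 4, align 4) → ends 4
g at 4 (size 4, align 4) → ends 8
m3 at 8 (size 56, align 8) → ends 64
m21 at 64 (size 1, align 1) → ends 65
pad 7 to align 8 for m17
m17 at 72 (size 8, align 8) → ends 80
m10 at 80 (size 2, align 2) → ends 82
pad 6 to align 8 for m0
m0 at 88 (size 8, align 8) → ends 96
c at 96 (size 32, align 8) → ends 128
m8 at 128 (size 6, align 1) → ends 134
tail pad 2 to reach multiple of 8
total 136 bytes, alignment 8
array of 11: 11 × 136 = 1496

1496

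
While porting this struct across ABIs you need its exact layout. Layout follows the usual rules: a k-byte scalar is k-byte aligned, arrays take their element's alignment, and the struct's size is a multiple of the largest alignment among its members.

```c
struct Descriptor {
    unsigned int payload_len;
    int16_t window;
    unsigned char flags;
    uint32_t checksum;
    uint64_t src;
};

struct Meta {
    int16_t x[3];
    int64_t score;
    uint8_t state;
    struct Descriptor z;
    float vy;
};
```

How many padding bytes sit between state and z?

7

Descriptor: payload_len at 0 (size 4, align 4) → ends 4; window at 4 (size 2, align 2) → ends 6; flags at 6 (size 1, align 1) → ends 7; pad 1 to align 4 for checksum; checksum at 8 (size 4, align 4) → ends 12; pad 4 to align 8 for src; src at 16 (size 8, align 8) → ends 24; total 24 bytes, alignment 8
x at 0 (size 6, align 2) → ends 6
pad 2 to align 8 for score
score at 8 (size 8, align 8) → ends 16
state at 16 (size 1, align 1) → ends 17
pad 7 to align 8 for z
z at 24 (size 24, align 8) → ends 48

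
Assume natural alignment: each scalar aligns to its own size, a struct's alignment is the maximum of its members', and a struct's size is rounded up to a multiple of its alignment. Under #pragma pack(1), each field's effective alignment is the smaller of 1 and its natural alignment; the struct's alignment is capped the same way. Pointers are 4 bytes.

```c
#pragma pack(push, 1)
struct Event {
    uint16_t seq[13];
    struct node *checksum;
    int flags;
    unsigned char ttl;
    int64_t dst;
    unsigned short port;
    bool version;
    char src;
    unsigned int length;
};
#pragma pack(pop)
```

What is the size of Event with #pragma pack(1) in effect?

51

0..26  seq  (26B, 1-aligned)
26..30  checksum  (4B, 1-aligned)
30..34  flags  (4B, 1-aligned)
34..35  ttl  (1B, 1-aligned)
35..43  dst  (8B, 1-aligned)
43..45  port  (2B, 1-aligned)
45..46  version  (1B, 1-aligned)
46..47  src  (1B, 1-aligned)
47..51  length  (4B, 1-aligned)
sizeof = 51, alignof = 1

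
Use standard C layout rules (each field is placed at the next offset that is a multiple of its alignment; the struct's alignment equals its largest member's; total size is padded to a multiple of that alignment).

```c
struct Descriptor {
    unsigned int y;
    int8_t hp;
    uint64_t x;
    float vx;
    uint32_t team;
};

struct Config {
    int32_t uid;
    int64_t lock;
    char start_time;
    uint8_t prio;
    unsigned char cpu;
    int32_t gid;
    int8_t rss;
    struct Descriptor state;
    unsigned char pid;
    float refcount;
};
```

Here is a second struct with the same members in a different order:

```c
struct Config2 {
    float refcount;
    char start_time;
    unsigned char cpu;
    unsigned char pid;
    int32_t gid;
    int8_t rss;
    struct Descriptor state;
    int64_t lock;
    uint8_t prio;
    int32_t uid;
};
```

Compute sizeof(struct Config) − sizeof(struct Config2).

Descriptor: 0..4  y  (4B, 4-aligned); 4..5  hp  (1B, 1-aligned); 5..8  -- padding (3B); 8..16  x  (8B, 8-aligned); 16..20  vx  (4B, 4-aligned); 20..24  team  (4B, 4-aligned); sizeof = 24, alignof = 8
0..4  uid  (4B, 4-aligned)
4..8  -- padding (4B)
8..16  lock  (8B, 8-aligned)
16..17  start_time  (1B, 1-aligned)
17..18  prio  (1B, 1-aligned)
18..19  cpu  (1B, 1-aligned)
19..20  -- padding (1B)
20..24  gid  (4B, 4-aligned)
24..25  rss  (1B, 1-aligned)
25..32  -- padding (7B)
32..56  state  (24B, 8-aligned)
56..57  pid  (1B, 1-aligned)
57..60  -- padding (3B)
60..64  refcount  (4B, 4-aligned)
sizeof = 64, alignof = 8
— Config2 —
0..4  refcount  (4B, 4-aligned)
4..5  start_time  (1B, 1-aligned)
5..6  cpu  (1B, 1-aligned)
6..7  pid  (1B, 1-aligned)
7..8  -- padding (1B)
8..12  gid  (4B, 4-aligned)
12..13  rss  (1B, 1-aligned)
13..16  -- padding (3B)
16..40  state  (24B, 8-aligned)
40..48  lock  (8B, 8-aligned)
48..49  prio  (1B, 1-aligned)
49..52  -- padding (3B)
52..56  uid  (4B, 4-aligned)
sizeof = 56, alignof = 8
64 − 56 = 8

8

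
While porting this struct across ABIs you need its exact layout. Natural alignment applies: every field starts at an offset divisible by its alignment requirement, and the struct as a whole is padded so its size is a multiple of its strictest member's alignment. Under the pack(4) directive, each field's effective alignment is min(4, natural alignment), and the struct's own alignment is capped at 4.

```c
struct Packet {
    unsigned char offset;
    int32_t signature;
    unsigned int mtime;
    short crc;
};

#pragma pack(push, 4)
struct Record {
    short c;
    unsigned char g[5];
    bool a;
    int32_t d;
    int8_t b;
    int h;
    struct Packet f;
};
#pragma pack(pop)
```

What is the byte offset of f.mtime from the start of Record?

28

Packet: @0: offset [1B, align 1] → 1; +3 pad (align 4); @4: signature [4B, align 4] → 8; @8: mtime [4B, align 4] → 12; @12: crc [2B, align 2] → 14; +2 tail pad (align 4); size 16, align 4
@0: c [2B, align 2] → 2
@2: g [5B, align 1] → 7
@7: a [1B, align 1] → 8
@8: d [4B, align 4] → 12
@12: b [1B, align 1] → 13
+3 pad (align 4)
@16: h [4B, align 4] → 20
@20: f [16B, align 4] → 36
within Packet: mtime at 8
20 + 8 = 28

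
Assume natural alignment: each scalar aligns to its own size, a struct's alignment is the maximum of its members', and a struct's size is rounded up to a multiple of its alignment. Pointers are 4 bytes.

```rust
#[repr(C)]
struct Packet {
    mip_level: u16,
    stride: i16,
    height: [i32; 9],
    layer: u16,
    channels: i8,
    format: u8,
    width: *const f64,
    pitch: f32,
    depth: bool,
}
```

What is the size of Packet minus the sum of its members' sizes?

3

0..2  mip_level  (2B, 2-aligned)
2..4  stride  (2B, 2-aligned)
4..40  height  (36B, 4-aligned)
40..42  layer  (2B, 2-aligned)
42..43  channels  (1B, 1-aligned)
43..44  format  (1B, 1-aligned)
44..48  width  (4B, 4-aligned)
48..52  pitch  (4B, 4-aligned)
52..53  depth  (1B, 1-aligned)
53..56  -- tail padding (3B)
sizeof = 56, alignof = 4
data bytes 53, size 56 → padding 3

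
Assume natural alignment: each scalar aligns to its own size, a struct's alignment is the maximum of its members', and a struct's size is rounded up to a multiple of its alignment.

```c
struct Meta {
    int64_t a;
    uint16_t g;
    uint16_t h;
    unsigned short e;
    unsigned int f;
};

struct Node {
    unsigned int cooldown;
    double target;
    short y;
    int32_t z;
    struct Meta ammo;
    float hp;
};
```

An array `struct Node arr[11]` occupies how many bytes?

Meta: 0..8  a  (8B, 8-aligned); 8..10  g  (2B, 2-aligned); 10..12  h  (2B, 2-aligned); 12..14  e  (2B, 2-aligned); 14..16  -- padding (2B); 16..20  f  (4B, 4-aligned); 20..24  -- tail padding (4B); sizeof = 24, alignof = 8
0..4  cooldown  (4B, 4-aligned)
4..8  -- padding (4B)
8..16  target  (8B, 8-aligned)
16..18  y  (2B, 2-aligned)
18..20  -- padding (2B)
20..24  z  (4B, 4-aligned)
24..48  ammo  (24B, 8-aligned)
48..52  hp  (4B, 4-aligned)
52..56  -- tail padding (4B)
sizeof = 56, alignof = 8
array of 11: 11 × 56 = 616

616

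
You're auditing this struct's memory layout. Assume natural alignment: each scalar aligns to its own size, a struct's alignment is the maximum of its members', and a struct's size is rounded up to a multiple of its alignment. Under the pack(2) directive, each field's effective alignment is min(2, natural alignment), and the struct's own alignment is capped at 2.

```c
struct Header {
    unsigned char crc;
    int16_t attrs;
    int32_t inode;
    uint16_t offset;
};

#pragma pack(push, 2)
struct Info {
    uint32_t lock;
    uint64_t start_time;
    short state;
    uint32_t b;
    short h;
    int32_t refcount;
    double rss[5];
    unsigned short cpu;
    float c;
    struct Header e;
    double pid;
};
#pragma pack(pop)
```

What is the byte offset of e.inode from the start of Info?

74

Header: 0..1  crc  (1B, 1-aligned); 1..2  -- padding (1B); 2..4  attrs  (2B, 2-aligned); 4..8  inode  (4B, 4-aligned); 8..10  offset  (2B, 2-aligned); 10..12  -- tail padding (2B); sizeof = 12, alignof = 4
0..4  lock  (4B, 2-aligned)
4..12  start_time  (8B, 2-aligned)
12..14  state  (2B, 2-aligned)
14..18  b  (4B, 2-aligned)
18..20  h  (2B, 2-aligned)
20..24  refcount  (4B, 2-aligned)
24..64  rss  (40B, 2-aligned)
64..66  cpu  (2B, 2-aligned)
66..70  c  (4B, 2-aligned)
70..82  e  (12B, 2-aligned)
within Header: inode at 4
70 + 4 = 74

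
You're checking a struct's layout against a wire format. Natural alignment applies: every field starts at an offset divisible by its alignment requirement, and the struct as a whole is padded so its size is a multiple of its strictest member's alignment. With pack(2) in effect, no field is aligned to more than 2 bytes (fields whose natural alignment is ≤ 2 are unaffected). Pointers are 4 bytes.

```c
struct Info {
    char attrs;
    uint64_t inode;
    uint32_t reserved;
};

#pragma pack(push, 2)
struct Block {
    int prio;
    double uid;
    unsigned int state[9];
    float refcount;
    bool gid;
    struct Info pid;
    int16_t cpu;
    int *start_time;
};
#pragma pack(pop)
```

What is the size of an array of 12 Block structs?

Info: @0: attrs [1B, align 1] → 1; +7 pad (align 8); @8: inode [8B, align 8] → 16; @16: reserved [4B, align 4] → 20; +4 tail pad (align 8); size 24, align 8
@0: prio [4B, align 2] → 4
@4: uid [8B, align 2] → 12
@12: state [36B, align 2] → 48
@48: refcount [4B, align 2] → 52
@52: gid [1B, align 1] → 53
+1 pad (align 2)
@54: pid [24B, align 2] → 78
@78: cpu [2B, align 2] → 80
@80: start_time [4B, align 2] → 84
size 84, align 2
array of 12: 12 × 84 = 1008

1008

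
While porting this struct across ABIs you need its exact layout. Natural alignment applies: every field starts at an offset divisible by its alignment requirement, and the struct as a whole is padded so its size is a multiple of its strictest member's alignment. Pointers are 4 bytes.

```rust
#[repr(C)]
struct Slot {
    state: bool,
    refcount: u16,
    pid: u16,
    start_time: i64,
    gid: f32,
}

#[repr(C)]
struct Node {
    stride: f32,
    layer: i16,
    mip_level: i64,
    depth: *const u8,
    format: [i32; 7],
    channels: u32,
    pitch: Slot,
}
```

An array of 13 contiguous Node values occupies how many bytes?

1040

Slot: state at 0 (size 1, align 1) → ends 1; pad 1 to align 2 for refcount; refcount at 2 (size 2, align 2) → ends 4; pid at 4 (size 2, align 2) → ends 6; pad 2 to align 8 for start_time; start_time at 8 (size 8, align 8) → ends 16; gid at 16 (size 4, align 4) → ends 20; tail pad 4 to reach multiple of 8; total 24 bytes, alignment 8
stride at 0 (size 4, align 4) → ends 4
layer at 4 (size 2, align 2) → ends 6
pad 2 to align 8 for mip_level
mip_level at 8 (size 8, align 8) → ends 16
depth at 16 (size 4, align 4) → ends 20
format at 20 (size 28, align 4) → ends 48
channels at 48 (size 4, align 4) → ends 52
pad 4 to align 8 for pitch
pitch at 56 (size 24, align 8) → ends 80
total 80 bytes, alignment 8
array of 13: 13 × 80 = 1040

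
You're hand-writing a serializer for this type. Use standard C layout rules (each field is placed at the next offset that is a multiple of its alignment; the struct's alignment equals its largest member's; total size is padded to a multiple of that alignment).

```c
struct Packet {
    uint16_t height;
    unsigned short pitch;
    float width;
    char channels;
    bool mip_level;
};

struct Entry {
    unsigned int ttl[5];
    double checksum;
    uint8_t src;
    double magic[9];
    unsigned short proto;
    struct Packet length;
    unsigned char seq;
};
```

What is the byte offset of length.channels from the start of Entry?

124

Packet: height at 0 (size 2, align 2) → ends 2; pitch at 2 (size 2, align 2) → ends 4; width at 4 (size 4, align 4) → ends 8; channels at 8 (size 1, align 1) → ends 9; mip_level at 9 (size 1, align 1) → ends 10; tail pad 2 to reach multiple of 4; total 12 bytes, alignment 4
ttl at 0 (size 20, align 4) → ends 20
pad 4 to align 8 for checksum
checksum at 24 (size 8, align 8) → ends 32
src at 32 (size 1, align 1) → ends 33
pad 7 to align 8 for magic
magic at 40 (size 72, align 8) → ends 112
proto at 112 (size 2, align 2) → ends 114
pad 2 to align 4 for length
length at 116 (size 12, align 4) → ends 128
within Packet: channels at 8
116 + 8 = 124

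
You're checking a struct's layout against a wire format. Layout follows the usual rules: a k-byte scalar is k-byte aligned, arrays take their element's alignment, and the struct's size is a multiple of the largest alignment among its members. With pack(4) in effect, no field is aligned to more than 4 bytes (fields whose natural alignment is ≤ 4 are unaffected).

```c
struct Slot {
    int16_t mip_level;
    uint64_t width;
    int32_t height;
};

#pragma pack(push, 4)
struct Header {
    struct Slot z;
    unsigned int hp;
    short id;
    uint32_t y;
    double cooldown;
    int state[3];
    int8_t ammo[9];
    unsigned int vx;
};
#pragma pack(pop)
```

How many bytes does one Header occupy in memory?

Slot: @0: mip_level [2B, align 2] → 2; +6 pad (align 8); @8: width [8B, align 8] → 16; @16: height [4B, align 4] → 20; +4 tail pad (align 8); size 24, align 8
@0: z [24B, align 4] → 24
@24: hp [4B, align 4] → 28
@28: id [2B, align 2] → 30
+2 pad (align 4)
@32: y [4B, align 4] → 36
@36: cooldown [8B, align 4] → 44
@44: state [12B, align 4] → 56
@56: ammo [9B, align 1] → 65
+3 pad (align 4)
@68: vx [4B, align 4] → 72
size 72, align 4

72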